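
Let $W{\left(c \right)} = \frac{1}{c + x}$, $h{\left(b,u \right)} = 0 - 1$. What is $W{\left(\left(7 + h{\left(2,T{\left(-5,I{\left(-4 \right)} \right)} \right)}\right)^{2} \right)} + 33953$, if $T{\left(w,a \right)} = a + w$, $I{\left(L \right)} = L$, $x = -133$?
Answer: $\frac{3293440}{97} \approx 33953.0$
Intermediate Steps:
$h{\left(b,u \right)} = -1$ ($h{\left(b,u \right)} = 0 - 1 = -1$)
$W{\left(c \right)} = \frac{1}{-133 + c}$ ($W{\left(c \right)} = \frac{1}{c - 133} = \frac{1}{-133 + c}$)
$W{\left(\left(7 + h{\left(2,T{\left(-5,I{\left(-4 \right)} \right)} \right)}\right)^{2} \right)} + 33953 = \frac{1}{-133 + \left(7 - 1\right)^{2}} + 33953 = \frac{1}{-133 + 6^{2}} + 33953 = \frac{1}{-133 + 36} + 33953 = \frac{1}{-97} + 33953 = - \frac{1}{97} + 33953 = \frac{3293440}{97}$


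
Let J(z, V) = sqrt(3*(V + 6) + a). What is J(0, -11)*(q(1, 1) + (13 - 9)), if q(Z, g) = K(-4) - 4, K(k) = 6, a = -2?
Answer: 6*I*sqrt(17) ≈ 24.739*I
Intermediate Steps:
q(Z, g) = 2 (q(Z, g) = 6 - 4 = 2)
J(z, V) = sqrt(16 + 3*V) (J(z, V) = sqrt(3*(V + 6) - 2) = sqrt(3*(6 + V) - 2) = sqrt((18 + 3*V) - 2) = sqrt(16 + 3*V))
J(0, -11)*(q(1, 1) + (13 - 9)) = sqrt(16 + 3*(-11))*(2 + (13 - 9)) = sqrt(16 - 33)*(2 + 4) = sqrt(-17)*6 = (I*sqrt(17))*6 = 6*I*sqrt(17)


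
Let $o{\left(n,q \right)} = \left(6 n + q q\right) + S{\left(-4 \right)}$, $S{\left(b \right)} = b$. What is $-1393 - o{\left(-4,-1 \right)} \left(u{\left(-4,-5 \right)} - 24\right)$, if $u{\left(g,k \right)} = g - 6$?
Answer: $-2311$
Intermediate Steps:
$u{\left(g,k \right)} = -6 + g$ ($u{\left(g,k \right)} = g - 6 = -6 + g$)
$o{\left(n,q \right)} = -4 + q^{2} + 6 n$ ($o{\left(n,q \right)} = \left(6 n + q q\right) - 4 = \left(6 n + q^{2}\right) - 4 = \left(q^{2} + 6 n\right) - 4 = -4 + q^{2} + 6 n$)
$-1393 - o{\left(-4,-1 \right)} \left(u{\left(-4,-5 \right)} - 24\right) = -1393 - \left(-4 + \left(-1\right)^{2} + 6 \left(-4\right)\right) \left(\left(-6 - 4\right) - 24\right) = -1393 - \left(-4 + 1 - 24\right) \left(-10 - 24\right) = -1393 - \left(-27\right) \left(-34\right) = -1393 - 918 = -2311$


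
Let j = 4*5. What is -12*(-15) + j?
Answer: 200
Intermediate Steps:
j = 20
-12*(-15) + j = -12*(-15) + 20 = 180 + 20 = 200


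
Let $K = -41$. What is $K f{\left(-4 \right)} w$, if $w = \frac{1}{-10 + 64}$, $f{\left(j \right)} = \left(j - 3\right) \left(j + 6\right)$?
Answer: $\frac{287}{27} \approx 10.63$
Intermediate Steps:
$f{\left(j \right)} = \left(-3 + j\right) \left(6 + j\right)$
$w = \frac{1}{54} \approx 0.018519$
$K f{\left(-4 \right)} w = - 41 \left(-18 + \left(-4\right)^{2} + 3 \left(-4\right)\right) \frac{1}{54} = - 41 \left(-18 + 16 - 12\right) \frac{1}{54} = \left(-41\right) \left(-14\right) \frac{1}{54} = 574 \cdot \frac{1}{54} = \frac{287}{27}$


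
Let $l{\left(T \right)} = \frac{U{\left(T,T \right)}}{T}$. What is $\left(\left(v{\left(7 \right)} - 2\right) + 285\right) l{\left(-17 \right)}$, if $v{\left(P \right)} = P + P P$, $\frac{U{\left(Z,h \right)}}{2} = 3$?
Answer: $- \frac{2034}{17} \approx -119.65$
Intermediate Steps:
$U{\left(Z,h \right)} = 6$ ($U{\left(Z,h \right)} = 2 \cdot 3 = 6$)
$v{\left(P \right)} = P + P^{2}$
$l{\left(T \right)} = \frac{6}{T}$
$\left(\left(v{\left(7 \right)} - 2\right) + 285\right) l{\left(-17 \right)} = \left(\left(7 \left(1 + 7\right) - 2\right) + 285\right) \frac{6}{-17} = \left(\left(7 \cdot 8 - 2\right) + 285\right) 6 \left(- \frac{1}{17}\right) = \left(\left(56 - 2\right) + 285\right) \left(- \frac{6}{17}\right) = \left(54 + 285\right) \left(- \frac{6}{17}\right) = 339 \left(- \frac{6}{17}\right) = - \frac{2034}{17}$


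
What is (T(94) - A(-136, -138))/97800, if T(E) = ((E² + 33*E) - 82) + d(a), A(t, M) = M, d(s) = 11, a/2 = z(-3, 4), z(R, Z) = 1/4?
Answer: 2401/19560 ≈ 0.12275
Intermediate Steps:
z(R, Z) = ¼
a = ½ (a = 2*(¼) = ½ ≈ 0.50000)
T(E) = -71 + E² + 33*E (T(E) = ((E² + 33*E) - 82) + 11 = (-82 + E² + 33*E) + 11 = -71 + E² + 33*E)
(T(94) - A(-136, -138))/97800 = ((-71 + 94² + 33*94) - 1*(-138))/97800 = ((-71 + 8836 + 3102) + 138)*(1/97800) = (11867 + 138)*(1/97800) = 12005*(1/97800) = 2401/19560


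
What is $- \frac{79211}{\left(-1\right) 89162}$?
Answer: $\frac{79211}{89162} \approx 0.88839$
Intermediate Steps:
$- \frac{79211}{\left(-1\right) 89162} = - \frac{79211}{-89162} = \left(-79211\right) \left(- \frac{1}{89162}\right) = \frac{79211}{89162}$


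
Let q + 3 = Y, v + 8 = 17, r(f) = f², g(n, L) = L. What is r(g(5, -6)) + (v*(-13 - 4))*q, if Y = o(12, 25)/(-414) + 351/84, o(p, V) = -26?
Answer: -99131/644 ≈ -153.93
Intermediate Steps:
v = 9 (v = -8 + 17 = 9)
Y = 24583/5796 (Y = -26/(-414) + 351/84 = -26*(-1/414) + 351*(1/84) = 13/207 + 117/28 = 24583/5796 ≈ 4.2414)
q = 7195/5796 (q = -3 + 24583/5796 = 7195/5796 ≈ 1.2414)
r(g(5, -6)) + (v*(-13 - 4))*q = (-6)² + (9*(-13 - 4))*(7195/5796) = 36 + (9*(-17))*(7195/5796) = 36 - 153*7195/5796 = 36 - 122315/644 = -99131/644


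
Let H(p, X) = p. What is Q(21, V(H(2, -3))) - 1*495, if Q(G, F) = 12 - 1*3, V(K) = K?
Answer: -486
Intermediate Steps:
Q(G, F) = 9 (Q(G, F) = 12 - 3 = 9)
Q(21, V(H(2, -3))) - 1*495 = 9 - 1*495 = 9 - 495 = -486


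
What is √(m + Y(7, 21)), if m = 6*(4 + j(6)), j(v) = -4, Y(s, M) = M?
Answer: √21 ≈ 4.5826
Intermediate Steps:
m = 0 (m = 6*(4 - 4) = 6*0 = 0)
√(m + Y(7, 21)) = √(0 + 21) = √21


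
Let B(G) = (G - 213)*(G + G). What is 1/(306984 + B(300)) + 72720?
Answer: 26119860481/359184 ≈ 72720.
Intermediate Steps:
B(G) = 2*G*(-213 + G) (B(G) = (-213 + G)*(2*G) = 2*G*(-213 + G))
1/(306984 + B(300)) + 72720 = 1/(306984 + 2*300*(-213 + 300)) + 72720 = 1/(306984 + 2*300*87) + 72720 = 1/(306984 + 52200) + 72720 = 1/359184 + 72720 = 26119860481/359184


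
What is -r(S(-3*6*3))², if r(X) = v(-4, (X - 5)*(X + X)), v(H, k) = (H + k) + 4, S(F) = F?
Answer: -40602384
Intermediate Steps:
v(H, k) = 4 + H + k
r(X) = 2*X*(-5 + X) (r(X) = 4 - 4 + (X - 5)*(X + X) = 4 - 4 + (-5 + X)*(2*X) = 4 - 4 + 2*X*(-5 + X) = 2*X*(-5 + X))
-r(S(-3*6*3))² = -(2*(-3*6*3)*(-5 - 3*6*3))² = -(2*(-18*3)*(-5 - 18*3))² = -(2*(-54)*(-5 - 54))² = -(2*(-54)*(-59))² = -1*6372² = -1*40602384 = -40602384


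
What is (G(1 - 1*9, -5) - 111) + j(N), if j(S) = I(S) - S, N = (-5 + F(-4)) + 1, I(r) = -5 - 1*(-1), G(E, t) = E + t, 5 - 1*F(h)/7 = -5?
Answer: -194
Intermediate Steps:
F(h) = 70 (F(h) = 35 - 7*(-5) = 35 + 35 = 70)
I(r) = -4 (I(r) = -5 + 1 = -4)
N = 66 (N = (-5 + 70) + 1 = 65 + 1 = 66)
j(S) = -4 - S
(G(1 - 1*9, -5) - 111) + j(N) = (((1 - 1*9) - 5) - 111) + (-4 - 1*66) = (((1 - 9) - 5) - 111) + (-4 - 66) = ((-8 - 5) - 111) - 70 = (-13 - 111) - 70 = -124 - 70 = -194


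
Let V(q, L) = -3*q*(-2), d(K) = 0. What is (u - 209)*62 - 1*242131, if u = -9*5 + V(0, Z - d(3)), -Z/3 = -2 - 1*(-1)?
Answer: -257879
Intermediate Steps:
Z = 3 (Z = -3*(-2 - 1*(-1)) = -3*(-2 + 1) = -3*(-1) = 3)
V(q, L) = 6*q
u = -45 (u = -9*5 + 6*0 = -45 + 0 = -45)
(u - 209)*62 - 1*242131 = (-45 - 209)*62 - 1*242131 = -254*62 - 242131 = -15748 - 242131 = -257879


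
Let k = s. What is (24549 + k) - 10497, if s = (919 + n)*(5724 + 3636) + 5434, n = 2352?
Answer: 30636046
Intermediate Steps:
s = 30621994 (s = (919 + 2352)*(5724 + 3636) + 5434 = 3271*9360 + 5434 = 30616560 + 5434 = 30621994)
k = 30621994
(24549 + k) - 10497 = (24549 + 30621994) - 10497 = 30646543 - 10497 = 30636046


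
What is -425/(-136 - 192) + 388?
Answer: 127689/328 ≈ 389.30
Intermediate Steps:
-425/(-136 - 192) + 388 = -425/(-328) + 388 = -425*(-1/328) + 388 = 425/328 + 388 = 127689/328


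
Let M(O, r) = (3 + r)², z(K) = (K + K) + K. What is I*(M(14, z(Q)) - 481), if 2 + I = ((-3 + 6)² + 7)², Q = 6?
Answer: -10160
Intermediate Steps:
z(K) = 3*K (z(K) = 2*K + K = 3*K)
I = 254 (I = -2 + ((-3 + 6)² + 7)² = -2 + (3² + 7)² = -2 + (9 + 7)² = -2 + 16² = -2 + 256 = 254)
I*(M(14, z(Q)) - 481) = 254*((3 + 3*6)² - 481) = 254*((3 + 18)² - 481) = 254*(21² - 481) = 254*(441 - 481) = 254*(-40) = -10160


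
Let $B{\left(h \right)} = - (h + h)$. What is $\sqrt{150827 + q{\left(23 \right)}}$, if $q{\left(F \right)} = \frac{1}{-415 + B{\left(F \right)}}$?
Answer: $\frac{3 \sqrt{3561544934}}{461} \approx 388.36$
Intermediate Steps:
$B{\left(h \right)} = - 2 h$
$q{\left(F \right)} = \frac{1}{-415 - 2 F}$
$\sqrt{150827 + q{\left(23 \right)}} = \sqrt{150827 - \frac{1}{415 + 2 \cdot 23}} = \sqrt{150827 - \frac{1}{415 + 46}} = \sqrt{150827 - \frac{1}{461}} = \sqrt{\frac{69531246}{461}} = \frac{3 \sqrt{3561544934}}{461}$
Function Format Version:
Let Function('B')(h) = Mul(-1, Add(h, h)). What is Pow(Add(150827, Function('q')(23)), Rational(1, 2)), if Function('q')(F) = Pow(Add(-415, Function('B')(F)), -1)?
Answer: Mul(Rational(3, 461), Pow(3561544934, Rational(1, 2))) ≈ 388.36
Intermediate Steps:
Function('B')(h) = Mul(-2, h) (Function('B')(h) = Mul(-1, Mul(2, h)) = Mul(-2, h))
Function('q')(F) = Pow(Add(-415, Mul(-2, F)), -1)
Pow(Add(150827, Function('q')(23)), Rational(1, 2)) = Pow(Add(150827, Mul(-1, Pow(Add(415, Mul(2, 23)), -1))), Rational(1, 2)) = Pow(Add(150827, Mul(-1, Pow(Add(415, 46), -1))), Rational(1, 2)) = Pow(Add(150827, Mul(-1, Pow(461, -1))), Rational(1, 2)) = Pow(Add(150827, Mul(-1, Rational(1, 461))), Rational(1, 2)) = Pow(Add(150827, Rational(-1, 461)), Rational(1, 2)) = Pow(Rational(69531246, 461), Rational(1, 2)) = Mul(Rational(3, 461), Pow(3561544934, Rational(1, 2)))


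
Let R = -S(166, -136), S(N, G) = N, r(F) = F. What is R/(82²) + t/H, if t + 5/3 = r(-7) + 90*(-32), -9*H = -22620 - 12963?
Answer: -30119555/39876682 ≈ -0.75532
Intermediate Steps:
H = 11861/3 (H = -(-22620 - 12963)/9 = -⅑*(-35583) = 11861/3 ≈ 3953.7)
R = -166 (R = -1*166 = -166)
t = -8666/3 (t = -5/3 + (-7 + 90*(-32)) = -5/3 + (-7 - 2880) = -5/3 - 2887 = -8666/3 ≈ -2888.7)
R/(82²) + t/H = -166/(82²) - 8666/(3*11861/3) = -166/6724 - 8666/3*3/11861 = -166*1/6724 - 8666/11861 = -83/3362 - 8666/11861 = -30119555/39876682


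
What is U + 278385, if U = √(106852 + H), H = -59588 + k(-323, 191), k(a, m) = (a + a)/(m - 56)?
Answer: 278385 + √95699910/45 ≈ 2.7860e+5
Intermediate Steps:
k(a, m) = 2*a/(-56 + m) (k(a, m) = (2*a)/(-56 + m) = 2*a/(-56 + m))
H = -8045026/135 (H = -59588 + 2*(-323)/(-56 + 191) = -59588 + 2*(-323)/135 = -59588 + 2*(-323)*(1/135) = -59588 - 646/135 = -8045026/135 ≈ -59593.)
U = √95699910/45 (U = √(106852 - 8045026/135) = √(6379994/135) = √95699910/45 ≈ 217.39)
U + 278385 = √95699910/45 + 278385 = 278385 + √95699910/45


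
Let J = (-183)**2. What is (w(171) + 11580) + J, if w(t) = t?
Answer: 45240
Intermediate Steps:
J = 33489
(w(171) + 11580) + J = (171 + 11580) + 33489 = 11751 + 33489 = 45240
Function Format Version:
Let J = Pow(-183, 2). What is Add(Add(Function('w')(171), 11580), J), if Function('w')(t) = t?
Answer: 45240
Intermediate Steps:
J = 33489
Add(Add(Function('w')(171), 11580), J) = Add(Add(171, 11580), 33489) = Add(11751, 33489) = 45240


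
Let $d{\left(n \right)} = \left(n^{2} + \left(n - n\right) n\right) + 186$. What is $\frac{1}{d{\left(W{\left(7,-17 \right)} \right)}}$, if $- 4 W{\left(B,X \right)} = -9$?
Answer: $\frac{16}{3057} \approx 0.0052339$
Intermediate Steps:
$W{\left(B,X \right)} = \frac{9}{4}$ ($W{\left(B,X \right)} = \left(- \frac{1}{4}\right) \left(-9\right) = \frac{9}{4}$)
$d{\left(n \right)} = 186 + n^{2}$ ($d{\left(n \right)} = \left(n^{2} + 0 n\right) + 186 = \left(n^{2} + 0\right) + 186 = n^{2} + 186 = 186 + n^{2}$)
$\frac{1}{d{\left(W{\left(7,-17 \right)} \right)}} = \frac{1}{186 + \left(\frac{9}{4}\right)^{2}} = \frac{1}{186 + \frac{81}{16}} = \frac{1}{\frac{3057}{16}} = \frac{16}{3057}$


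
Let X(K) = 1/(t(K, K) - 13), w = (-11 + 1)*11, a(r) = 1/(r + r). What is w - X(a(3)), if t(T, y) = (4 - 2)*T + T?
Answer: -2748/25 ≈ -109.92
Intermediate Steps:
t(T, y) = 3*T (t(T, y) = 2*T + T = 3*T)
a(r) = 1/(2*r)
w = -110 (w = -10*11 = -110)
X(K) = 1/(-13 + 3*K) (X(K) = 1/(3*K - 13) = 1/(-13 + 3*K))
w - X(a(3)) = -110 - 1/(-13 + 3*((½)/3)) = -110 - 1/(-13 + 3*((½)*(⅓))) = -110 - 1/(-13 + 3*(⅙)) = -110 - 1/(-13 + ½) = -110 - 1/(-25/2) = -110 - 1*(-2/25) = -110 + 2/25 = -2748/25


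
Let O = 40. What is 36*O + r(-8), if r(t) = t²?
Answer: 1504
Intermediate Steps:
36*O + r(-8) = 36*40 + (-8)² = 1440 + 64 = 1504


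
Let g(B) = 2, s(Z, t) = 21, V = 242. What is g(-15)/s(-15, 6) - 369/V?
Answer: -7265/5082 ≈ -1.4296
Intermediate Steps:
g(-15)/s(-15, 6) - 369/V = 2/21 - 369/242 = -7265/5082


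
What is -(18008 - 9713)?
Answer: -8295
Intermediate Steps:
-(18008 - 9713) = -1*8295 = -8295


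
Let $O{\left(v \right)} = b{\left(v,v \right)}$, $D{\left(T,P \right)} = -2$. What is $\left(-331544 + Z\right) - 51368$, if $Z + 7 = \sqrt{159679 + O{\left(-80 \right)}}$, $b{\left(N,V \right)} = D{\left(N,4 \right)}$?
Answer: $-382919 + \sqrt{159677} \approx -3.8252 \cdot 10^{5}$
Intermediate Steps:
$b{\left(N,V \right)} = -2$
$O{\left(v \right)} = -2$
$Z = -7 + \sqrt{159677}$ ($Z = -7 + \sqrt{159679 - 2} = -7 + \sqrt{159677} \approx 392.6$)
$\left(-331544 + Z\right) - 51368 = \left(-331544 - \left(7 - \sqrt{159677}\right)\right) - 51368 = \left(-331551 + \sqrt{159677}\right) - 51368 = -382919 + \sqrt{159677}$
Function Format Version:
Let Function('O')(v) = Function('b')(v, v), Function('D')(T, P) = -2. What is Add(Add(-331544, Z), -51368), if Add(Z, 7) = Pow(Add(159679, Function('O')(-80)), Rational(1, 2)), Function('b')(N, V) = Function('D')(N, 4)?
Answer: Add(-382919, Pow(159677, Rational(1, 2))) ≈ -3.8252e+5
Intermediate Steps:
Function('b')(N, V) = -2
Function('O')(v) = -2
Z = Add(-7, Pow(159677, Rational(1, 2))) (Z = Add(-7, Pow(Add(159679, -2), Rational(1, 2))) = Add(-7, Pow(159677, Rational(1, 2))) ≈ 392.60)
Add(Add(-331544, Z), -51368) = Add(Add(-331544, Add(-7, Pow(159677, Rational(1, 2)))), -51368) = Add(Add(-331551, Pow(159677, Rational(1, 2))), -51368) = Add(-382919, Pow(159677, Rational(1, 2)))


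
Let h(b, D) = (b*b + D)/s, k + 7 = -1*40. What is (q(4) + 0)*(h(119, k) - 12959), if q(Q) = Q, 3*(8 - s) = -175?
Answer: -10145996/199 ≈ -50985.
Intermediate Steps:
s = 199/3 (s = 8 - ⅓*(-175) = 8 + 175/3 = 199/3 ≈ 66.333)
k = -47 (k = -7 - 1*40 = -7 - 40 = -47)
h(b, D) = 3*D/199 + 3*b²/199 (h(b, D) = (b*b + D)/(199/3) = (b² + D)*(3/199) = (D + b²)*(3/199) = 3*D/199 + 3*b²/199)
(q(4) + 0)*(h(119, k) - 12959) = (4 + 0)*(((3/199)*(-47) + (3/199)*119²) - 12959) = 4*((-141/199 + (3/199)*14161) - 12959) = 4*((-141/199 + 42483/199) - 12959) = 4*(42342/199 - 12959) = 4*(-2536499/199) = -10145996/199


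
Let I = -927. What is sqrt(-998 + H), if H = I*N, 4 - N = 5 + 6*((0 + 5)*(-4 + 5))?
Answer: sqrt(27739) ≈ 166.55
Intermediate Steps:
N = -31 (N = 4 - (5 + 6*((0 + 5)*(-4 + 5))) = 4 - (5 + 6*(5*1)) = 4 - (5 + 6*5) = 4 - (5 + 30) = 4 - 1*35 = 4 - 35 = -31)
H = 28737 (H = -927*(-31) = 28737)
sqrt(-998 + H) = sqrt(-998 + 28737) = sqrt(27739)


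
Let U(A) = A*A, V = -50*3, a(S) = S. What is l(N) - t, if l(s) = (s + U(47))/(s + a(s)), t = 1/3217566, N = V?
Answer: -1104161449/160878300 ≈ -6.8633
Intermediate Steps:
V = -150 (V = -1*150 = -150)
N = -150
U(A) = A²
t = 1/3217566 ≈ 3.1079e-7
l(s) = (2209 + s)/(2*s) (l(s) = (s + 47²)/(s + s) = (s + 2209)/((2*s)) = (2209 + s)*(1/(2*s)) = (2209 + s)/(2*s))
l(N) - t = (½)*(2209 - 150)/(-150) - 1*1/3217566 = (½)*(-1/150)*2059 - 1/3217566 = -2059/300 - 1/3217566 = -1104161449/160878300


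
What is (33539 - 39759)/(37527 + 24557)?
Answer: -1555/15521 ≈ -0.10019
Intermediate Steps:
(33539 - 39759)/(37527 + 24557) = -6220/62084 = -6220*1/62084 = -1555/15521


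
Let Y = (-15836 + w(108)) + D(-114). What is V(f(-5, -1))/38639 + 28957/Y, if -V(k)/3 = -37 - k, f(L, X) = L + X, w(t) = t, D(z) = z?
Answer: -1117396217/612119038 ≈ -1.8255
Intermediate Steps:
Y = -15842 (Y = (-15836 + 108) - 114 = -15728 - 114 = -15842)
V(k) = 111 + 3*k (V(k) = -3*(-37 - k) = 111 + 3*k)
V(f(-5, -1))/38639 + 28957/Y = (111 + 3*(-5 - 1))/38639 + 28957/(-15842) = (111 + 3*(-6))*(1/38639) + 28957*(-1/15842) = (111 - 18)*(1/38639) - 28957/15842 = 93*(1/38639) - 28957/15842 = 93/38639 - 28957/15842 = -1117396217/612119038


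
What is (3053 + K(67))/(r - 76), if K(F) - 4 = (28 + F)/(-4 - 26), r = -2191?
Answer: -18323/13602 ≈ -1.3471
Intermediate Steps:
K(F) = 46/15 - F/30 (K(F) = 4 + (28 + F)/(-4 - 26) = 4 + (28 + F)/(-30) = 4 + (28 + F)*(-1/30) = 4 + (-14/15 - F/30) = 46/15 - F/30)
(3053 + K(67))/(r - 76) = (3053 + (46/15 - 1/30*67))/(-2191 - 76) = (3053 + (46/15 - 67/30))/(-2267) = (3053 + ⅚)*(-1/2267) = (18323/6)*(-1/2267) = -18323/13602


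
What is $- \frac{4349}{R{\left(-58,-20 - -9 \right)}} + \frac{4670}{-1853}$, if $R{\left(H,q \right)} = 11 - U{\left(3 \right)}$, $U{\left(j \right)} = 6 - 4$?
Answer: $- \frac{8100727}{16677} \approx -485.74$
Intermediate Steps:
$U{\left(j \right)} = 2$ ($U{\left(j \right)} = 6 - 4 = 2$)
$R{\left(H,q \right)} = 9$ ($R{\left(H,q \right)} = 11 - 2 = 9$)
$- \frac{4349}{R{\left(-58,-20 - -9 \right)}} + \frac{4670}{-1853} = - \frac{4349}{9} + \frac{4670}{-1853} = \left(-4349\right) \frac{1}{9} + 4670 \left(- \frac{1}{1853}\right) = - \frac{4349}{9} - \frac{4670}{1853} = - \frac{8100727}{16677}$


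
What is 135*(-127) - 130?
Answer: -17275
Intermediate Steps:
135*(-127) - 130 = -17145 - 130 = -17275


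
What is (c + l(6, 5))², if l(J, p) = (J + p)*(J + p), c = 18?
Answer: 19321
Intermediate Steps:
l(J, p) = (J + p)²
(c + l(6, 5))² = (18 + (6 + 5)²)² = (18 + 11²)² = (18 + 121)² = 139² = 19321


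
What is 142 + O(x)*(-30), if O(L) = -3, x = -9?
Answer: 232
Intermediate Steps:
142 + O(x)*(-30) = 142 - 3*(-30) = 142 + 90 = 232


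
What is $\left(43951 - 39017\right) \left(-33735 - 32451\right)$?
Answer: $-326561724$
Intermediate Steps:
$\left(43951 - 39017\right) \left(-33735 - 32451\right) = 4934 \left(-66186\right) = -326561724$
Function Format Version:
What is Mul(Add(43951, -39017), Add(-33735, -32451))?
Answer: -326561724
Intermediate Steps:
Mul(Add(43951, -39017), Add(-33735, -32451)) = Mul(4934, -66186) = -326561724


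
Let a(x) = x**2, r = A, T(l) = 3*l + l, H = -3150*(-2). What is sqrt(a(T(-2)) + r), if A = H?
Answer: 2*sqrt(1591) ≈ 79.775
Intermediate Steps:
H = 6300
T(l) = 4*l
A = 6300
r = 6300
sqrt(a(T(-2)) + r) = sqrt((4*(-2))**2 + 6300) = sqrt((-8)**2 + 6300) = sqrt(64 + 6300) = sqrt(6364) = 2*sqrt(1591)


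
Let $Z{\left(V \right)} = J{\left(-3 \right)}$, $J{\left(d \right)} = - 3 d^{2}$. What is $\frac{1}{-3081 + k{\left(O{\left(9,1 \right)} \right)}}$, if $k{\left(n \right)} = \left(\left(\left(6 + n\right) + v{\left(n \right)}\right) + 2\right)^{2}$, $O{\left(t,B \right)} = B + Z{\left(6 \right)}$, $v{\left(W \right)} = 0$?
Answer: $- \frac{1}{2757} \approx -0.00036271$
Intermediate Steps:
$Z{\left(V \right)} = -27$ ($Z{\left(V \right)} = - 3 \left(-3\right)^{2} = \left(-3\right) 9 = -27$)
$O{\left(t,B \right)} = -27 + B$ ($O{\left(t,B \right)} = B - 27 = -27 + B$)
$k{\left(n \right)} = \left(8 + n\right)^{2}$ ($k{\left(n \right)} = \left(\left(\left(6 + n\right) + 0\right) + 2\right)^{2} = \left(\left(6 + n\right) + 2\right)^{2} = \left(8 + n\right)^{2}$)
$\frac{1}{-3081 + k{\left(O{\left(9,1 \right)} \right)}} = \frac{1}{-3081 + \left(8 + \left(-27 + 1\right)\right)^{2}} = \frac{1}{-3081 + \left(8 - 26\right)^{2}} = \frac{1}{-3081 + \left(-18\right)^{2}} = \frac{1}{-3081 + 324} = \frac{1}{-2757} = - \frac{1}{2757}$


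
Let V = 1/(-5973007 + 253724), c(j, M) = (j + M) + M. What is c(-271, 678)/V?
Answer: -6205422055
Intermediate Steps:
c(j, M) = j + 2*M (c(j, M) = (M + j) + M = j + 2*M)
V = -1/5719283 (V = 1/(-5719283) = -1/5719283 ≈ -1.7485e-7)
c(-271, 678)/V = (-271 + 2*678)/(-1/5719283) = (-271 + 1356)*(-5719283) = 1085*(-5719283) = -6205422055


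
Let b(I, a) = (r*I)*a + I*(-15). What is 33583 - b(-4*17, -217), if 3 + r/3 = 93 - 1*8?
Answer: -3597413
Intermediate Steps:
r = 246 (r = -9 + 3*(93 - 1*8) = -9 + 3*(93 - 8) = -9 + 3*85 = -9 + 255 = 246)
b(I, a) = -15*I + 246*I*a (b(I, a) = (246*I)*a + I*(-15) = 246*I*a - 15*I = -15*I + 246*I*a)
33583 - b(-4*17, -217) = 33583 - 3*(-4*17)*(-5 + 82*(-217)) = 33583 - 3*(-68)*(-5 - 17794) = 33583 - 3*(-68)*(-17799) = 33583 - 1*3630996 = 33583 - 3630996 = -3597413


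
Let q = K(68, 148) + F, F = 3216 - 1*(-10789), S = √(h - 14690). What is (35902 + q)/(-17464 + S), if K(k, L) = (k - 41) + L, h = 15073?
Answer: -874632048/304990913 - 50082*√383/304990913 ≈ -2.8709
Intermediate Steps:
S = √383 (S = √(15073 - 14690) = √383 ≈ 19.570)
F = 14005 (F = 3216 + 10789 = 14005)
K(k, L) = -41 + L + k (K(k, L) = (-41 + k) + L = -41 + L + k)
q = 14180 (q = (-41 + 148 + 68) + 14005 = 175 + 14005 = 14180)
(35902 + q)/(-17464 + S) = (35902 + 14180)/(-17464 + √383) = 50082/(-17464 + √383)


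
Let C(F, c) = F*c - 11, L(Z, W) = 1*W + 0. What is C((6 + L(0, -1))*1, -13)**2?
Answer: 5776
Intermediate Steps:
L(Z, W) = W (L(Z, W) = W + 0 = W)
C(F, c) = -11 + F*c
C((6 + L(0, -1))*1, -13)**2 = (-11 + ((6 - 1)*1)*(-13))**2 = (-11 + (5*1)*(-13))**2 = (-11 + 5*(-13))**2 = (-11 - 65)**2 = (-76)**2 = 5776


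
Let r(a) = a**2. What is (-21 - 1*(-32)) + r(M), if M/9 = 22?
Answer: 39215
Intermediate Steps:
M = 198 (M = 9*22 = 198)
(-21 - 1*(-32)) + r(M) = (-21 - 1*(-32)) + 198**2 = (-21 + 32) + 39204 = 11 + 39204 = 39215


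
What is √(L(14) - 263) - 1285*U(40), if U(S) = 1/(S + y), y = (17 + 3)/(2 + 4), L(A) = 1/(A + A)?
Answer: -771/26 + I*√51541/14 ≈ -29.654 + 16.216*I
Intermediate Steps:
L(A) = 1/(2*A)
y = 10/3 (y = 20/6 = 20*(⅙) = 10/3 ≈ 3.3333)
U(S) = 1/(10/3 + S) (U(S) = 1/(S + 10/3) = 1/(10/3 + S))
√(L(14) - 263) - 1285*U(40) = √((½)/14 - 263) - 3855/(10 + 3*40) = √((½)*(1/14) - 263) - 3855/(10 + 120) = √(1/28 - 263) - 3855/130 = √(-7363/28) - 3855/130 = I*√51541/14 - 1285*3/130 = I*√51541/14 - 771/26 = -771/26 + I*√51541/14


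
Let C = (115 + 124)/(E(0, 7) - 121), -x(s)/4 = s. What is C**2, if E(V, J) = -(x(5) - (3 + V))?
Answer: 57121/9604 ≈ 5.9476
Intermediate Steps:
x(s) = -4*s
E(V, J) = 23 + V (E(V, J) = -(-4*5 - (3 + V)) = -(-20 + (-3 - V)) = -(-23 - V) = 23 + V)
C = -239/98 (C = (115 + 124)/((23 + 0) - 121) = 239/(23 - 121) = 239/(-98) = 239*(-1/98) = -239/98 ≈ -2.4388)
C**2 = (-239/98)**2 = 57121/9604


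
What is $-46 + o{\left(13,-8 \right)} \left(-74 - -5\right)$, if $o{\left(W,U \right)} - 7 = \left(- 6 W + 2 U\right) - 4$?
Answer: $6233$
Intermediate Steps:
$o{\left(W,U \right)} = 3 - 6 W + 2 U$ ($o{\left(W,U \right)} = 7 - \left(4 - 2 U + 6 W\right) = 3 - 6 W + 2 U$)
$-46 + o{\left(13,-8 \right)} \left(-74 - -5\right) = -46 + \left(3 - 78 + 2 \left(-8\right)\right) \left(-74 - -5\right) = -46 + \left(3 - 78 - 16\right) \left(-74 + 5\right) = -46 - -6279 = -46 + 6279 = 6233$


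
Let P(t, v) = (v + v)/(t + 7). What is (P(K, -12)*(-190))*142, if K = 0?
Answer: 647520/7 ≈ 92503.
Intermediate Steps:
P(t, v) = 2*v/(7 + t) (P(t, v) = (2*v)/(7 + t) = 2*v/(7 + t))
(P(K, -12)*(-190))*142 = ((2*(-12)/(7 + 0))*(-190))*142 = ((2*(-12)/7)*(-190))*142 = ((2*(-12)*(⅐))*(-190))*142 = -24/7*(-190)*142 = (4560/7)*142 = 647520/7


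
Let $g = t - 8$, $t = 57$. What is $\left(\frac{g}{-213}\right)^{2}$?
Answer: $\frac{2401}{45369} \approx 0.052922$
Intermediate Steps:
$g = 49$ ($g = 57 - 8 = 49$)
$\left(\frac{g}{-213}\right)^{2} = \left(\frac{49}{-213}\right)^{2} = \left(49 \left(- \frac{1}{213}\right)\right)^{2} = \left(- \frac{49}{213}\right)^{2} = \frac{2401}{45369}$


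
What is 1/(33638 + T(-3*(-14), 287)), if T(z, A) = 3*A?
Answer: 1/34499 ≈ 2.8986e-5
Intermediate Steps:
1/(33638 + T(-3*(-14), 287)) = 1/(33638 + 3*287) = 1/(33638 + 861) = 1/34499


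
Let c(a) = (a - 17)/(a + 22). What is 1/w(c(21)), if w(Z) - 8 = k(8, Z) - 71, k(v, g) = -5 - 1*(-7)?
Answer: -1/61 ≈ -0.016393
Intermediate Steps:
k(v, g) = 2 (k(v, g) = -5 + 7 = 2)
c(a) = (-17 + a)/(22 + a)
w(Z) = -61 (w(Z) = 8 + (2 - 71) = 8 - 69 = -61)
1/w(c(21)) = 1/(-61) = -1/61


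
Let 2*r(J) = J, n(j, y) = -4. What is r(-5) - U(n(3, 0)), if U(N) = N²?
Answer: -37/2 ≈ -18.500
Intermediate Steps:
r(J) = J/2
r(-5) - U(n(3, 0)) = (½)*(-5) - 1*(-4)² = -5/2 - 1*16 = -5/2 - 16 = -37/2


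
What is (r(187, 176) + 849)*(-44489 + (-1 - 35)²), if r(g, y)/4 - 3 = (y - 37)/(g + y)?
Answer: -13523685107/363 ≈ -3.7255e+7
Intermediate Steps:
r(g, y) = 12 + 4*(-37 + y)/(g + y) (r(g, y) = 12 + 4*((y - 37)/(g + y)) = 12 + 4*((-37 + y)/(g + y)) = 12 + 4*(-37 + y)/(g + y))
(r(187, 176) + 849)*(-44489 + (-1 - 35)²) = (4*(-37 + 3*187 + 4*176)/(187 + 176) + 849)*(-44489 + (-1 - 35)²) = (4*(-37 + 561 + 704)/363 + 849)*(-44489 + (-36)²) = (4*(1/363)*1228 + 849)*(-44489 + 1296) = (4912/363 + 849)*(-43193) = (313099/363)*(-43193) = -13523685107/363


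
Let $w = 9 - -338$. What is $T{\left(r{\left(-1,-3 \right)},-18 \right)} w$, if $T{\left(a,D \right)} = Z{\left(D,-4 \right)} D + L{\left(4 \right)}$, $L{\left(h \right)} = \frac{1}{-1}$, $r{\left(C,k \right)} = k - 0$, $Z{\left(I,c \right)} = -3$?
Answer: $18391$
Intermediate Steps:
$r{\left(C,k \right)} = k$ ($r{\left(C,k \right)} = k + 0 = k$)
$w = 347$ ($w = 9 + 338 = 347$)
$L{\left(h \right)} = -1$
$T{\left(a,D \right)} = -1 - 3 D$ ($T{\left(a,D \right)} = - 3 D - 1 = -1 - 3 D$)
$T{\left(r{\left(-1,-3 \right)},-18 \right)} w = \left(-1 - -54\right) 347 = \left(-1 + 54\right) 347 = 53 \cdot 347 = 18391$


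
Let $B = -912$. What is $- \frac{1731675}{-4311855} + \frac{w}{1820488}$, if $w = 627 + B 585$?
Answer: $\frac{56982414059}{523312019016} \approx 0.10889$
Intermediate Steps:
$w = -532893$ ($w = 627 - 533520 = -532893$)
$- \frac{1731675}{-4311855} + \frac{w}{1820488} = - \frac{1731675}{-4311855} - \frac{532893}{1820488} = \left(-1731675\right) \left(- \frac{1}{4311855}\right) - \frac{532893}{1820488} = \frac{115445}{287457} - \frac{532893}{1820488} = \frac{56982414059}{523312019016}$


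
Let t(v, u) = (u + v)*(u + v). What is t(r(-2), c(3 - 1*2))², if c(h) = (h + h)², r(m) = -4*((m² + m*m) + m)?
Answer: 160000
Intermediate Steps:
r(m) = -8*m² - 4*m (r(m) = -4*((m² + m²) + m) = -4*(2*m² + m) = -4*(m + 2*m²) = -8*m² - 4*m)
c(h) = 4*h² (c(h) = (2*h)² = 4*h²)
t(v, u) = (u + v)²
t(r(-2), c(3 - 1*2))² = ((4*(3 - 1*2)² - 4*(-2)*(1 + 2*(-2)))²)² = ((4*(3 - 2)² - 4*(-2)*(1 - 4))²)² = ((4*1² - 4*(-2)*(-3))²)² = ((4*1 - 24)²)² = ((4 - 24)²)² = ((-20)²)² = 400² = 160000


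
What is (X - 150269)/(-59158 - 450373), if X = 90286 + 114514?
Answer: -54531/509531 ≈ -0.10702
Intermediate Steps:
X = 204800
(X - 150269)/(-59158 - 450373) = (204800 - 150269)/(-59158 - 450373) = 54531/(-509531) = 54531*(-1/509531) = -54531/509531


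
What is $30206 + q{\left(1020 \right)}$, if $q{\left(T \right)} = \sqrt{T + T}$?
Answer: $30206 + 2 \sqrt{510} \approx 30251.0$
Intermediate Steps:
$q{\left(T \right)} = \sqrt{2} \sqrt{T}$ ($q{\left(T \right)} = \sqrt{2 T} = \sqrt{2} \sqrt{T}$)
$30206 + q{\left(1020 \right)} = 30206 + \sqrt{2} \sqrt{1020} = 30206 + \sqrt{2} \cdot 2 \sqrt{255} = 30206 + 2 \sqrt{510}$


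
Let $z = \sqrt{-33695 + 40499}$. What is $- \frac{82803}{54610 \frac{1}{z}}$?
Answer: $- \frac{745227 \sqrt{21}}{27305} \approx -125.07$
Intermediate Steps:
$z = 18 \sqrt{21}$ ($z = \sqrt{6804} = 18 \sqrt{21} \approx 82.486$)
$- \frac{82803}{54610 \frac{1}{z}} = - \frac{82803}{54610 \frac{1}{18 \sqrt{21}}} = - \frac{82803}{54610 \frac{\sqrt{21}}{378}} = - \frac{82803}{\frac{27305}{189} \sqrt{21}} = - 82803 \frac{9 \sqrt{21}}{27305} = - \frac{745227 \sqrt{21}}{27305}$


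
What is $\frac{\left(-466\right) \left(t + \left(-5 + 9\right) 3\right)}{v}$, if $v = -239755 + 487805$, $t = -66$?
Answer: $\frac{12582}{124025} \approx 0.10145$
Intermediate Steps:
$v = 248050$
$\frac{\left(-466\right) \left(t + \left(-5 + 9\right) 3\right)}{v} = \frac{\left(-466\right) \left(-66 + \left(-5 + 9\right) 3\right)}{248050} = - 466 \left(-66 + 4 \cdot 3\right) \frac{1}{248050} = - 466 \left(-66 + 12\right) \frac{1}{248050} = \left(-466\right) \left(-54\right) \frac{1}{248050} = 25164 \cdot \frac{1}{248050} = \frac{12582}{124025}$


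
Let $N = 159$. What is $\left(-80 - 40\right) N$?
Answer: $-19080$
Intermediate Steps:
$\left(-80 - 40\right) N = \left(-80 - 40\right) 159 = \left(-120\right) 159 = -19080$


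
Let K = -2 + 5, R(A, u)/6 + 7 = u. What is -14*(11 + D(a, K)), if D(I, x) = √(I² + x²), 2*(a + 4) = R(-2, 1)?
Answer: -154 - 14*√493 ≈ -464.85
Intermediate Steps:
R(A, u) = -42 + 6*u
K = 3
a = -22 (a = -4 + (-42 + 6*1)/2 = -4 + (-42 + 6)/2 = -4 + (½)*(-36) = -4 - 18 = -22)
-14*(11 + D(a, K)) = -14*(11 + √((-22)² + 3²)) = -14*(11 + √(484 + 9)) = -14*(11 + √493) = -154 - 14*√493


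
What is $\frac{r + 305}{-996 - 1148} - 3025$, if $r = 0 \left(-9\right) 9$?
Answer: $- \frac{6485905}{2144} \approx -3025.1$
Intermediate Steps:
$r = 0$ ($r = 0 \cdot 9 = 0$)
$\frac{r + 305}{-996 - 1148} - 3025 = \frac{0 + 305}{-996 - 1148} - 3025 = \frac{305}{-2144} - 3025 = 305 \left(- \frac{1}{2144}\right) - 3025 = - \frac{305}{2144} - 3025 = - \frac{6485905}{2144}$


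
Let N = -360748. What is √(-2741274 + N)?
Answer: I*√3102022 ≈ 1761.3*I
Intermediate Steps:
√(-2741274 + N) = √(-2741274 - 360748) = √(-3102022) = I*√3102022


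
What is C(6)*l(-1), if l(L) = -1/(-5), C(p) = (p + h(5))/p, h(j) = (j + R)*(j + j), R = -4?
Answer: 8/15 ≈ 0.53333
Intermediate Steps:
h(j) = 2*j*(-4 + j) (h(j) = (j - 4)*(j + j) = (-4 + j)*(2*j) = 2*j*(-4 + j))
C(p) = (10 + p)/p (C(p) = (p + 2*5*(-4 + 5))/p = (p + 2*5*1)/p = (p + 10)/p = (10 + p)/p)
l(L) = ⅕ (l(L) = -1*(-⅕) = ⅕)
C(6)*l(-1) = ((10 + 6)/6)*(⅕) = ((⅙)*16)*(⅕) = (8/3)*(⅕) = 8/15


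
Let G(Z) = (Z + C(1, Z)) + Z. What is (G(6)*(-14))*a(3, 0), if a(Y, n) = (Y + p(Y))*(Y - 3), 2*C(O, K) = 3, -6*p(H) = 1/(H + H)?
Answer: 0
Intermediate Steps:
p(H) = -1/(12*H) (p(H) = -1/(6*(H + H)) = -1/(2*H)/6 = -1/(12*H))
C(O, K) = 3/2 (C(O, K) = (½)*3 = 3/2)
G(Z) = 3/2 + 2*Z (G(Z) = (Z + 3/2) + Z = (3/2 + Z) + Z = 3/2 + 2*Z)
a(Y, n) = (-3 + Y)*(Y - 1/(12*Y)) (a(Y, n) = (Y - 1/(12*Y))*(Y - 3) = (Y - 1/(12*Y))*(-3 + Y) = (-3 + Y)*(Y - 1/(12*Y)))
(G(6)*(-14))*a(3, 0) = ((3/2 + 2*6)*(-14))*(-1/12 + 3² - 3*3 + (¼)/3) = ((3/2 + 12)*(-14))*(-1/12 + 9 - 9 + (¼)*(⅓)) = ((27/2)*(-14))*(-1/12 + 9 - 9 + 1/12) = -189*0 = 0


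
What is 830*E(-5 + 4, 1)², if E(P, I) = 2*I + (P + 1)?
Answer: 3320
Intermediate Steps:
E(P, I) = 1 + P + 2*I (E(P, I) = 2*I + (1 + P) = 1 + P + 2*I)
830*E(-5 + 4, 1)² = 830*(1 + (-5 + 4) + 2*1)² = 830*(1 - 1 + 2)² = 830*2² = 830*4 = 3320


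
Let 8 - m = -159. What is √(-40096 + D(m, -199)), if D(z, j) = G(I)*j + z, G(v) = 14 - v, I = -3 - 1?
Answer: I*√43511 ≈ 208.59*I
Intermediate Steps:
I = -4
m = 167 (m = 8 - 1*(-159) = 8 + 159 = 167)
D(z, j) = z + 18*j (D(z, j) = (14 - 1*(-4))*j + z = (14 + 4)*j + z = 18*j + z = z + 18*j)
√(-40096 + D(m, -199)) = √(-40096 + (167 + 18*(-199))) = √(-40096 + (167 - 3582)) = √(-40096 - 3415) = √(-43511) = I*√43511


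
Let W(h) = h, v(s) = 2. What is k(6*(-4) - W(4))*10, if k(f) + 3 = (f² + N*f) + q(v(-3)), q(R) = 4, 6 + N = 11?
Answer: 6450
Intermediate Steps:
N = 5 (N = -6 + 11 = 5)
k(f) = 1 + f² + 5*f (k(f) = -3 + ((f² + 5*f) + 4) = -3 + (4 + f² + 5*f) = 1 + f² + 5*f)
k(6*(-4) - W(4))*10 = (1 + (6*(-4) - 1*4)² + 5*(6*(-4) - 1*4))*10 = (1 + (-24 - 4)² + 5*(-24 - 4))*10 = (1 + (-28)² + 5*(-28))*10 = (1 + 784 - 140)*10 = 645*10 = 6450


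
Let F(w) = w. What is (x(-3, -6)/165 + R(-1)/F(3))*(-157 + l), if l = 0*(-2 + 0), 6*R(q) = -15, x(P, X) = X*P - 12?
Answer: 41291/330 ≈ 125.12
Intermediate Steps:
x(P, X) = -12 + P*X (x(P, X) = P*X - 12 = -12 + P*X)
R(q) = -5/2 (R(q) = (⅙)*(-15) = -5/2)
l = 0 (l = 0*(-2) = 0)
(x(-3, -6)/165 + R(-1)/F(3))*(-157 + l) = ((-12 - 3*(-6))/165 - 5/2/3)*(-157 + 0) = ((-12 + 18)*(1/165) - 5/2*⅓)*(-157) = (6*(1/165) - ⅚)*(-157) = (2/55 - ⅚)*(-157) = -263/330*(-157) = 41291/330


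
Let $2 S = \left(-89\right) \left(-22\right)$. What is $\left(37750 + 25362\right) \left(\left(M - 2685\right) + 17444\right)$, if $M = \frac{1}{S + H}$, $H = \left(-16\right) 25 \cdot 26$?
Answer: $\frac{8775378882256}{9421} \approx 9.3147 \cdot 10^{8}$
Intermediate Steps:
$H = -10400$ ($H = \left(-400\right) 26 = -10400$)
$S = 979$ ($S = \frac{\left(-89\right) \left(-22\right)}{2} = \frac{1}{2} \cdot 1958 = 979$)
$M = - \frac{1}{9421}$ ($M = \frac{1}{979 - 10400} = \frac{1}{-9421} = - \frac{1}{9421} \approx -0.00010615$)
$\left(37750 + 25362\right) \left(\left(M - 2685\right) + 17444\right) = \left(37750 + 25362\right) \left(\left(- \frac{1}{9421} - 2685\right) + 17444\right) = 63112 \left(- \frac{25295386}{9421} + 17444\right) = 63112 \cdot \frac{139044538}{9421} = \frac{8775378882256}{9421}$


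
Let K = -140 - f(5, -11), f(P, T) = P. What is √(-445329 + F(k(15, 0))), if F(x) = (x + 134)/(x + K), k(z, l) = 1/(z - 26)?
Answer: I*√31509764027/266 ≈ 667.33*I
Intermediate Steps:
k(z, l) = 1/(-26 + z)
K = -145 (K = -140 - 1*5 = -140 - 5 = -145)
F(x) = (134 + x)/(-145 + x) (F(x) = (x + 134)/(x - 145) = (134 + x)/(-145 + x))
√(-445329 + F(k(15, 0))) = √(-445329 + (134 + 1/(-26 + 15))/(-145 + 1/(-26 + 15))) = √(-445329 + (134 + 1/(-11))/(-145 + 1/(-11))) = √(-445329 + (134 - 1/11)/(-145 - 1/11)) = √(-445329 + (1473/11)/(-1596/11)) = √(-445329 - 11/1596*1473/11) = √(-445329 - 491/532) = √(-236915519/532) = I*√31509764027/266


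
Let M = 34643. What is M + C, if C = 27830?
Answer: 62473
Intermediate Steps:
M + C = 34643 + 27830 = 62473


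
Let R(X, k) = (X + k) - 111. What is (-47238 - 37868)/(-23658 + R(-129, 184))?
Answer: 42553/11857 ≈ 3.5889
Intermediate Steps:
R(X, k) = -111 + X + k
(-47238 - 37868)/(-23658 + R(-129, 184)) = (-47238 - 37868)/(-23658 + (-111 - 129 + 184)) = -85106/(-23658 - 56) = -85106/(-23714) = -85106*(-1/23714) = 42553/11857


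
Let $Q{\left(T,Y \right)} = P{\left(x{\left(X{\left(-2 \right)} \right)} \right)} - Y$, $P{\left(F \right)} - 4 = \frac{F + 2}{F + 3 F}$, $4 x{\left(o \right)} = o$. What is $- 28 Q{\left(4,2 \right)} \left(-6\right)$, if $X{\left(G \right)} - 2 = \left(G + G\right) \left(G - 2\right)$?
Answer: $\frac{1190}{3} \approx 396.67$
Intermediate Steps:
$X{\left(G \right)} = 2 + 2 G \left(-2 + G\right)$ ($X{\left(G \right)} = 2 + \left(G + G\right) \left(G - 2\right) = 2 + 2 G \left(-2 + G\right)$)
$x{\left(o \right)} = \frac{o}{4}$
$P{\left(F \right)} = 4 + \frac{2 + F}{4 F}$ ($P{\left(F \right)} = 4 + \frac{F + 2}{F + 3 F} = 4 + \frac{2 + F}{4 F}$)
$Q{\left(T,Y \right)} = \frac{157}{36} - Y$ ($Q{\left(T,Y \right)} = \frac{2 + 17 \frac{2 - -8 + 2 \left(-2\right)^{2}}{4}}{4 \frac{2 - -8 + 2 \left(-2\right)^{2}}{4}} - Y = \frac{2 + 17 \frac{2 + 8 + 2 \cdot 4}{4}}{4 \frac{2 + 8 + 2 \cdot 4}{4}} - Y = \frac{2 + 17 \frac{2 + 8 + 8}{4}}{4 \frac{2 + 8 + 8}{4}} - Y = \frac{2 + 17 \cdot \frac{1}{4} \cdot 18}{4 \cdot \frac{1}{4} \cdot 18} - Y = \frac{2 + 17 \cdot \frac{9}{2}}{4 \cdot \frac{9}{2}} - Y = \frac{1}{4} \cdot \frac{2}{9} \left(2 + \frac{153}{2}\right) - Y = \frac{1}{4} \cdot \frac{2}{9} \cdot \frac{157}{2} - Y = \frac{157}{36} - Y$)
$- 28 Q{\left(4,2 \right)} \left(-6\right) = - 28 \left(\frac{157}{36} - 2\right) \left(-6\right) = \left(-28\right) \frac{85}{36} \left(-6\right) = \left(- \frac{595}{9}\right) \left(-6\right) = \frac{1190}{3}$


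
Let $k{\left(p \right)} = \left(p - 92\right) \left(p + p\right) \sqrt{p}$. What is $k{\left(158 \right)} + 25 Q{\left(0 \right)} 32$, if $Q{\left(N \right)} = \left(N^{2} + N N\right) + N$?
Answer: $20856 \sqrt{158} \approx 2.6216 \cdot 10^{5}$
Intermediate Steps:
$Q{\left(N \right)} = N + 2 N^{2}$ ($Q{\left(N \right)} = \left(N^{2} + N^{2}\right) + N = 2 N^{2} + N = N + 2 N^{2}$)
$k{\left(p \right)} = 2 p^{\frac{3}{2}} \left(-92 + p\right)$ ($k{\left(p \right)} = \left(-92 + p\right) 2 p \sqrt{p} = 2 p \left(-92 + p\right) \sqrt{p} = 2 p^{\frac{3}{2}} \left(-92 + p\right)$)
$k{\left(158 \right)} + 25 Q{\left(0 \right)} 32 = 2 \cdot 158^{\frac{3}{2}} \left(-92 + 158\right) + 25 \cdot 0 \left(1 + 2 \cdot 0\right) 32 = 2 \cdot 158 \sqrt{158} \cdot 66 + 25 \cdot 0 \left(1 + 0\right) 32 = 20856 \sqrt{158} + 25 \cdot 0 \cdot 1 \cdot 32 = 20856 \sqrt{158} + 25 \cdot 0 \cdot 32 = 20856 \sqrt{158} + 0 \cdot 32 = 20856 \sqrt{158} + 0 = 20856 \sqrt{158}$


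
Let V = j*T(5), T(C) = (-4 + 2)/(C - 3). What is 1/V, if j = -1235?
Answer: 1/1235 ≈ 0.00080972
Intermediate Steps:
T(C) = -2/(-3 + C)
V = 1235 (V = -(-2470)/(-3 + 5) = -(-2470)/2 = -1235*(-1) = 1235)
1/V = 1/1235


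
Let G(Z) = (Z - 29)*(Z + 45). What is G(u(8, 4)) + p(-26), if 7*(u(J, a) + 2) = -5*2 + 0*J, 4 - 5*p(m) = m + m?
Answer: -327541/245 ≈ -1336.9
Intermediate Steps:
p(m) = 4/5 - 2*m/5 (p(m) = 4/5 - (m + m)/5 = 4/5 - 2*m/5)
u(J, a) = -24/7 (u(J, a) = -2 + (-5*2 + 0*J)/7 = -2 + (-10 + 0)/7 = -2 + (1/7)*(-10) = -2 - 10/7 = -24/7)
G(Z) = (-29 + Z)*(45 + Z)
G(u(8, 4)) + p(-26) = (-1305 + (-24/7)**2 + 16*(-24/7)) + (4/5 - 2/5*(-26)) = (-1305 + 576/49 - 384/7) + (4/5 + 52/5) = -66057/49 + 56/5 = -327541/245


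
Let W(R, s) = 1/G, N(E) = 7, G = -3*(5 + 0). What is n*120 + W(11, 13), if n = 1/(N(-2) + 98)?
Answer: 113/105 ≈ 1.0762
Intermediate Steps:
G = -15 (G = -3*5 = -15)
n = 1/105 (n = 1/(7 + 98) = 1/105 ≈ 0.0095238)
W(R, s) = -1/15 (W(R, s) = 1/(-15) = -1/15)
n*120 + W(11, 13) = (1/105)*120 - 1/15 = 8/7 - 1/15 = 113/105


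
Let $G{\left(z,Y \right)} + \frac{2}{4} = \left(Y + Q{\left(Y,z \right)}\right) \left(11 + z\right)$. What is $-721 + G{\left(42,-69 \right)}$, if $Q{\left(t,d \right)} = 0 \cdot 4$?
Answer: $- \frac{8757}{2} \approx -4378.5$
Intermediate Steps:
$Q{\left(t,d \right)} = 0$
$G{\left(z,Y \right)} = - \frac{1}{2} + Y \left(11 + z\right)$ ($G{\left(z,Y \right)} = - \frac{1}{2} + \left(Y + 0\right) \left(11 + z\right) = - \frac{1}{2} + Y \left(11 + z\right)$)
$-721 + G{\left(42,-69 \right)} = -721 - \frac{7315}{2} = - \frac{8757}{2}$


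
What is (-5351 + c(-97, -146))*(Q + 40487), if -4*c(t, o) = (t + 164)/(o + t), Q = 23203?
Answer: -55209729575/162 ≈ -3.4080e+8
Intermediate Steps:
c(t, o) = -(164 + t)/(4*(o + t)) (c(t, o) = -(t + 164)/(4*(o + t)) = -(164 + t)/(4*(o + t)))
(-5351 + c(-97, -146))*(Q + 40487) = (-5351 + (-41 - ¼*(-97))/(-146 - 97))*(23203 + 40487) = (-5351 + (-41 + 97/4)/(-243))*63690 = (-5351 - 1/243*(-67/4))*63690 = (-5351 + 67/972)*63690 = -5201105/972*63690 = -55209729575/162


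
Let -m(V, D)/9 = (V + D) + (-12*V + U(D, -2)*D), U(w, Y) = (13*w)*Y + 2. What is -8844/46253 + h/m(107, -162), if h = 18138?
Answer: -17868428086/94912127313 ≈ -0.18826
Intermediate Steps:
U(w, Y) = 2 + 13*Y*w (U(w, Y) = 13*Y*w + 2 = 2 + 13*Y*w)
m(V, D) = -9*D + 99*V - 9*D*(2 - 26*D) (m(V, D) = -9*((V + D) + (-12*V + (2 + 13*(-2)*D)*D)) = -9*((D + V) + (-12*V + (2 - 26*D)*D)) = -9*((D + V) + (-12*V + D*(2 - 26*D))) = -9*(D - 11*V + D*(2 - 26*D)) = -9*D + 99*V - 9*D*(2 - 26*D))
-8844/46253 + h/m(107, -162) = -8844/46253 + 18138/(-27*(-162) + 99*107 + 234*(-162)**2) = -8844*1/46253 + 18138/(4374 + 10593 + 234*26244) = -8844/46253 + 18138/(4374 + 10593 + 6141096) = -8844/46253 + 18138/6156063 = -8844/46253 + 18138*(1/6156063) = -8844/46253 + 6046/2052021 = -17868428086/94912127313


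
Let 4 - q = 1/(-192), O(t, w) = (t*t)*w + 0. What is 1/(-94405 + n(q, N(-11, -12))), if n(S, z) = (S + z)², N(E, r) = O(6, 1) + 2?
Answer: -36864/3415101695 ≈ -1.0794e-5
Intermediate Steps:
O(t, w) = w*t² (O(t, w) = t²*w + 0 = w*t² + 0 = w*t²)
N(E, r) = 38 (N(E, r) = 1*6² + 2 = 1*36 + 2 = 36 + 2 = 38)
q = 769/192 (q = 4 - 1/(-192) = 4 - 1*(-1/192) = 4 + 1/192 = 769/192 ≈ 4.0052)
1/(-94405 + n(q, N(-11, -12))) = 1/(-94405 + (769/192 + 38)²) = 1/(-94405 + (8065/192)²) = 1/(-94405 + 65044225/36864) = 1/(-3415101695/36864) = -36864/3415101695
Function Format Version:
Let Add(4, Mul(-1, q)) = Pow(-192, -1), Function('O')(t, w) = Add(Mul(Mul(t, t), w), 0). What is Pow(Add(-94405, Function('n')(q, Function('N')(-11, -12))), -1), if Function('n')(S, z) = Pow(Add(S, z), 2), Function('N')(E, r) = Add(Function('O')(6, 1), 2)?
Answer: Rational(-36864, 3415101695) ≈ -1.0794e-5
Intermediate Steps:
Function('O')(t, w) = Mul(w, Pow(t, 2)) (Function('O')(t, w) = Add(Mul(Pow(t, 2), w), 0) = Add(Mul(w, Pow(t, 2)), 0) = Mul(w, Pow(t, 2)))
Function('N')(E, r) = 38 (Function('N')(E, r) = Add(Mul(1, Pow(6, 2)), 2) = Add(Mul(1, 36), 2) = Add(36, 2) = 38)
q = Rational(769, 192) (q = Add(4, Mul(-1, Pow(-192, -1))) = Add(4, Mul(-1, Rational(-1, 192))) = Add(4, Rational(1, 192)) = Rational(769, 192) ≈ 4.0052)
Pow(Add(-94405, Function('n')(q, Function('N')(-11, -12))), -1) = Pow(Add(-94405, Pow(Add(Rational(769, 192), 38), 2)), -1) = Pow(Add(-94405, Pow(Rational(8065, 192), 2)), -1) = Pow(Add(-94405, Rational(65044225, 36864)), -1) = Pow(Rational(-3415101695, 36864), -1) = Rational(-36864, 3415101695)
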